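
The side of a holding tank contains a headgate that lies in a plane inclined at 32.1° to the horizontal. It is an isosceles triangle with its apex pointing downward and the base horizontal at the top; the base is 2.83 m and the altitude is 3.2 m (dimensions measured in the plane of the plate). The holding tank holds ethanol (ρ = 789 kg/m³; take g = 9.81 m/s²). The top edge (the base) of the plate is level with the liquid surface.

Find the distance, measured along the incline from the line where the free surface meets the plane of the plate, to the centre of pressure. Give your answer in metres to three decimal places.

y_p = 1.600 m

γ = ρg = 789 × 9.81 / 1000 = 7.74009 kN/m³.
Let θ = 32.1° be the plate's angle to the horizontal; measure y along the incline from where the plane meets the free surface. Vertical depth h = y·sinθ with sinθ = 0.531399.
With the apex down, the centroid sits h/3 = 3.2/3 = 1.06667 m below the base (the top edge), so y_c = 1.06667 m and h_c = 1.06667 × 0.531399 = 0.566827 m.
A = ½ × 2.83 × 3.2 = 4.528 m².
Resultant F = γ·h_c·A = 7.74009 × 0.566827 × 4.528 = 19.8657 kN.
I_c = b·h³/36 = 2.83 × 3.2³/36 = 2.57593 m⁴.
Centre of pressure: y_p = y_c + I_c/(y_c·A) = 1.06667 + 2.57593/(1.06667 × 4.528) = 1.06667 + 0.533332 = 1.6 m along the plane.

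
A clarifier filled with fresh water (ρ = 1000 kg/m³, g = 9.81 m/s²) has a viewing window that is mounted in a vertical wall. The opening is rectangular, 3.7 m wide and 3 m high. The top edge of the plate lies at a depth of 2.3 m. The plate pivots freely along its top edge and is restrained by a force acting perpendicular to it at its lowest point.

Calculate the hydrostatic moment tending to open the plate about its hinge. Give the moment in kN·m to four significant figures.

γ = ρg = 1000 × 9.81 = 9810 N/m³ = 9.81 kN/m³.
The centroid lies 3/2 = 1.5 m below the top edge, so the centroid depth is h_c = 2.3 + 1.5 = 3.8 m.
A = 3.7 × 3 = 11.1 m².
Resultant F = γ·h_c·A = 9.81 × 3.8 × 11.1 = 413.786 kN.
I_c = b·h³/12 = 3.7 × 3³/12 = 8.325 m⁴.
Centre of pressure: y_p = y_c + I_c/(y_c·A) = 3.8 + 8.325/(3.8 × 11.1) = 3.8 + 0.197368 = 3.99737 m along the plane.
The resultant acts 1.5 + 0.197368 = 1.69737 m (along the plate) below the hinge at the top edge, so the moment about the hinge is M = F × 1.69737 = 413.786 × 1.69737 = 702.348 kN·m.

M ≈ 702.3 kN·m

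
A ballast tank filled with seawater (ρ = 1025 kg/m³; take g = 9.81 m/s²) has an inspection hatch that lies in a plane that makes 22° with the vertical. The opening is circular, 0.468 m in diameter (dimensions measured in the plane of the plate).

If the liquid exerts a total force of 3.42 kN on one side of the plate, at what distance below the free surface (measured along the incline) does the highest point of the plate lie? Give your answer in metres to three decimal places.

γ = ρg = 1025 × 9.81 / 1000 = 10.05525 kN/m³.
A = π(0.234)² = 0.172021 m².
From F = γ·h_c·A, the centroid depth is h_c = 3.42/(10.05525 × 0.172021) = 1.97721 m.
The plate makes 22° with the vertical, i.e. θ = 90° − 22° = 68° to the horizontal. Measuring y along the incline from the free-surface line, vertical depth h = y·sinθ with sinθ = 0.927184.
Along the incline, y_c = h_c/sinθ = 1.97721/0.927184 = 2.13249 m.
The centroid is at the centre, 0.234 m below the top of the plate, so the highest point sits at y_top = 2.13249 − 0.234 = 1.89849 m along the incline.

y_top ≈ 1.898 m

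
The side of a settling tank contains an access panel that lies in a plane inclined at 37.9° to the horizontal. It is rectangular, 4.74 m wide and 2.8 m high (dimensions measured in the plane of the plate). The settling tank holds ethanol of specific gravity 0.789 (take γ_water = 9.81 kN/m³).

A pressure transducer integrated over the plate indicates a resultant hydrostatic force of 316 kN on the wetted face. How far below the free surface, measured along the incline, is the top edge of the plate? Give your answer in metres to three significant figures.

y_top ≈ 3.61 m

γ = 0.789 × 9.81 = 7.74009 kN/m³.
A = 4.74 × 2.8 = 13.272 m².
From F = γ·h_c·A, the centroid depth is h_c = 316/(7.74009 × 13.272) = 3.07613 m.
Let θ = 37.9° be the plate's angle to the horizontal; measure y along the incline from where the plane meets the free surface. Vertical depth h = y·sinθ with sinθ = 0.614285.
Along the incline, y_c = h_c/sinθ = 3.07613/0.614285 = 5.00766 m.
The centroid lies 2.8/2 = 1.4 m below the top edge, so the top edge sits at y_top = 5.00766 − 1.4 = 3.60766 m along the incline.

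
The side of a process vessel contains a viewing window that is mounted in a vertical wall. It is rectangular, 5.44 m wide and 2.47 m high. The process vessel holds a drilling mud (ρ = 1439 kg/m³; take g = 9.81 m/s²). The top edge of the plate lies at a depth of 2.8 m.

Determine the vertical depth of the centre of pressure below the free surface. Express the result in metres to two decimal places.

h_p = 4.16 m

γ = ρg = 1439 × 9.81 / 1000 = 14.11659 kN/m³.
The centroid lies 2.47/2 = 1.235 m below the top edge, so the centroid depth is h_c = 2.8 + 1.235 = 4.035 m.
A = 5.44 × 2.47 = 13.4368 m².
Resultant F = γ·h_c·A = 14.11659 × 4.035 × 13.4368 = 765.366 kN.
I_c = b·h³/12 = 5.44 × 2.47³/12 = 6.83138 m⁴.
Centre of pressure: y_p = y_c + I_c/(y_c·A) = 4.035 + 6.83138/(4.035 × 13.4368) = 4.035 + 0.126 = 4.161 m along the plane.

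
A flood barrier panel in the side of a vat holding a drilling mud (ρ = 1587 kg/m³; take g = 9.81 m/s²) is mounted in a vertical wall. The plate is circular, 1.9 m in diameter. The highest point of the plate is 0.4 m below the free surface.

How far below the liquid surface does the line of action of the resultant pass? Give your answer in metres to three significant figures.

γ = ρg = 1587 × 9.81 / 1000 = 15.56847 kN/m³.
The centroid is at the centre, 0.95 m below the top of the plate, so the centroid depth is h_c = 0.4 + 0.95 = 1.35 m.
A = π(0.95)² = 2.83529 m².
Resultant F = γ·h_c·A = 15.56847 × 1.35 × 2.83529 = 59.5905 kN.
I_c = πr⁴/4 = π × 0.95⁴/4 = 0.639712 m⁴.
Centre of pressure: y_p = y_c + I_c/(y_c·A) = 1.35 + 0.639712/(1.35 × 2.83529) = 1.35 + 0.16713 = 1.51713 m along the plane.

h_p = 1.52 m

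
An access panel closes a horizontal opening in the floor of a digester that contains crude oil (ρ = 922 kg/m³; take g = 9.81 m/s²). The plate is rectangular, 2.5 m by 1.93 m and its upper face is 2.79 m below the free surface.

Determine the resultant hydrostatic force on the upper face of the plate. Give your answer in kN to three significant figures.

F ≈ 122 kN

γ = ρg = 922 × 9.81 / 1000 = 9.04482 kN/m³.
The plate is horizontal, so pressure is uniform at p = γ·h = 9.04482 × 2.79 = 25.235 kN/m².
A = 2.5 × 1.93 = 4.825 m².
F = p·A = 25.235 × 4.825 = 121.759 kN.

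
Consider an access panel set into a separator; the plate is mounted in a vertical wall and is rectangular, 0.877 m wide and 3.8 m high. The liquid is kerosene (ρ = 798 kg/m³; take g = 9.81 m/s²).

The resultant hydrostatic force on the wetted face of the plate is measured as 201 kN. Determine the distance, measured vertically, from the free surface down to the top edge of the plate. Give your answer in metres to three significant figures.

γ = ρg = 798 × 9.81 / 1000 = 7.82838 kN/m³.
A = 0.877 × 3.8 = 3.3326 m².
From F = γ·h_c·A, the centroid depth is h_c = 201/(7.82838 × 3.3326) = 7.70444 m.
The centroid lies 3.8/2 = 1.9 m below the top edge, so the top edge sits at h_top = 7.70444 − 1.9 = 5.80444 m below the surface.

d_top ≈ 5.80 m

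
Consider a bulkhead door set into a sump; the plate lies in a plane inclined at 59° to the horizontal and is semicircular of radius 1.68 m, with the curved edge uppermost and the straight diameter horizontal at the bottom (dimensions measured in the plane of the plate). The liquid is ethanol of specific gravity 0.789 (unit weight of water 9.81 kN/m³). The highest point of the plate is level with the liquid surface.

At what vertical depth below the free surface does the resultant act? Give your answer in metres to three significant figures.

γ = 0.789 × 9.81 = 7.74009 kN/m³.
Let θ = 59° be the plate's angle to the horizontal; measure y along the incline from where the plane meets the free surface. Vertical depth h = y·sinθ with sinθ = 0.857167.
The centroid lies 4r/(3π) = 0.713014 m above the diameter, so r − 4r/(3π) = 1.68 − 0.713014 = 0.966986 m below the topmost point, so y_c = 0.966986 m and h_c = 0.966986 × 0.857167 = 0.828868 m.
A = πr²/2 = π × 1.68²/2 = 4.43342 m².
Resultant F = γ·h_c·A = 7.74009 × 0.828868 × 4.43342 = 28.4427 kN.
I_c = (π/8 − 8/(9π))·r⁴ = 0.109757 × 1.68⁴ = 0.874318 m⁴.
Centre of pressure: y_p = y_c + I_c/(y_c·A) = 0.966986 + 0.874318/(0.966986 × 4.43342) = 0.966986 + 0.203944 = 1.17093 m along the plane.
Vertically, h_p = y_p·sinθ = 1.17093 × 0.857167 = 1.00368 m.

h_p = 1.00 m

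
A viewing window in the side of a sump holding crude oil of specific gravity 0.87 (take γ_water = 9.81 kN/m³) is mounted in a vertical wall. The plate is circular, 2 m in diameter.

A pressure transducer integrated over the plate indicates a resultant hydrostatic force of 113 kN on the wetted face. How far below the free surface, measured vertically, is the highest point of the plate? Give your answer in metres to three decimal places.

γ = 0.87 × 9.81 = 8.5347 kN/m³.
A = π(1)² = 3.14159 m².
From F = γ·h_c·A, the centroid depth is h_c = 113/(8.5347 × 3.14159) = 4.21445 m.
The centroid is at the centre, 1 m below the top of the plate, so the highest point sits at h_top = 4.21445 − 1 = 3.21445 m below the surface.

d_top ≈ 3.214 m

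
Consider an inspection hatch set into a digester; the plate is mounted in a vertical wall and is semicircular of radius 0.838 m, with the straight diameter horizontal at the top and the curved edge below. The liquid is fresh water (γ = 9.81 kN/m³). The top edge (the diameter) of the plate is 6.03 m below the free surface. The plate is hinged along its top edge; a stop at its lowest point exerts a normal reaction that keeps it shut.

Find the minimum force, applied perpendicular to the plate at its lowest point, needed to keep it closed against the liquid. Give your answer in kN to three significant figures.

P ≈ 30.0 kN

γ = 9.81 kN/m³.
The centroid of a semicircle lies 4r/(3π) = 0.355658 m from the diameter, here below the top edge, so the centroid depth is h_c = 6.03 + 0.355658 = 6.38566 m.
A = πr²/2 = π × 0.838²/2 = 1.10308 m².
Resultant F = γ·h_c·A = 9.81 × 6.38566 × 1.10308 = 69.1006 kN.
I_c = (π/8 − 8/(9π))·r⁴ = 0.109757 × 0.838⁴ = 0.0541263 m⁴.
Centre of pressure: y_p = y_c + I_c/(y_c·A) = 6.38566 + 0.0541263/(6.38566 × 1.10308) = 6.38566 + 0.00768414 = 6.39334 m along the plane.
The resultant acts 0.355658 + 0.00768414 = 0.363342 m (along the plate) below the hinge at the top edge, so the moment about the hinge is M = F × 0.363342 = 69.1006 × 0.363342 = 25.1072 kN·m.
A normal force at the bottom, 0.838 m from the hinge, must supply this moment: P = 25.1072/0.838 = 29.9609 kN.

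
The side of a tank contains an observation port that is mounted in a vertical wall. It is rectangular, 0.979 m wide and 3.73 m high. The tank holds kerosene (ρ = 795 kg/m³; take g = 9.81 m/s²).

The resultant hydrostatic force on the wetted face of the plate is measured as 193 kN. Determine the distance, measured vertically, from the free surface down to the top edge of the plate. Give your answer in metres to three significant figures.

d_top ≈ 4.91 m

γ = ρg = 795 × 9.81 / 1000 = 7.79895 kN/m³.
A = 0.979 × 3.73 = 3.65167 m².
From F = γ·h_c·A, the centroid depth is h_c = 193/(7.79895 × 3.65167) = 6.77688 m.
The centroid lies 3.73/2 = 1.865 m below the top edge, so the top edge sits at h_top = 6.77688 − 1.865 = 4.91188 m below the surface.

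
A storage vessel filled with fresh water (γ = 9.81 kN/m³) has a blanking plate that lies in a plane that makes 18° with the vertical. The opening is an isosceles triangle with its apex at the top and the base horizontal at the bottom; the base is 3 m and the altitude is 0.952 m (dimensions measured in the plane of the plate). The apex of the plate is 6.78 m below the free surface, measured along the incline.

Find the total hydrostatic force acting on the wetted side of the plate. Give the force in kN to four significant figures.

F ≈ 98.79 kN

γ = 9.81 kN/m³.
The plate makes 18° with the vertical, i.e. θ = 90° − 18° = 72° to the horizontal. Measuring y along the incline from the free-surface line, vertical depth h = y·sinθ with sinθ = 0.951057.
With the apex up, the centroid sits 2h/3 = 2 × 0.952/3 = 0.634667 m below the apex, so y_c = 6.78 + 0.634667 = 7.41467 m and h_c = 7.41467 × 0.951057 = 7.05177 m.
A = ½ × 3 × 0.952 = 1.428 m².
Resultant F = γ·h_c·A = 9.81 × 7.05177 × 1.428 = 98.786 kN.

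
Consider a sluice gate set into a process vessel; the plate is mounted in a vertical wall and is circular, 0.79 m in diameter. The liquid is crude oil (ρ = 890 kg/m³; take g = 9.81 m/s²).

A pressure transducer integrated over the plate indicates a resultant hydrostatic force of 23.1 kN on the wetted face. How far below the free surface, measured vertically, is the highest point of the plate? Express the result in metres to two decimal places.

γ = ρg = 890 × 9.81 / 1000 = 8.7309 kN/m³.
A = π(0.395)² = 0.490167 m².
From F = γ·h_c·A, the centroid depth is h_c = 23.1/(8.7309 × 0.490167) = 5.3977 m.
The centroid is at the centre, 0.395 m below the top of the plate, so the highest point sits at h_top = 5.3977 − 0.395 = 5.0027 m below the surface.

d_top ≈ 5.00 m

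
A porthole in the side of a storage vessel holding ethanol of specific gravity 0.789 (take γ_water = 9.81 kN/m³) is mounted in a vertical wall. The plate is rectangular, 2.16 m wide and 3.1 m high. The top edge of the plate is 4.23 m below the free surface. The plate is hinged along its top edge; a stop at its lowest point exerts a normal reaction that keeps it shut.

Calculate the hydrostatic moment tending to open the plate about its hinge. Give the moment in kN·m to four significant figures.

M ≈ 505.8 kN·m

γ = 0.789 × 9.81 = 7.74009 kN/m³.
The centroid lies 3.1/2 = 1.55 m below the top edge, so the centroid depth is h_c = 4.23 + 1.55 = 5.78 m.
A = 2.16 × 3.1 = 6.696 m².
Resultant F = γ·h_c·A = 7.74009 × 5.78 × 6.696 = 299.564 kN.
I_c = b·h³/12 = 2.16 × 3.1³/12 = 5.36238 m⁴.
Centre of pressure: y_p = y_c + I_c/(y_c·A) = 5.78 + 5.36238/(5.78 × 6.696) = 5.78 + 0.138552 = 5.91855 m along the plane.
The resultant acts 1.55 + 0.138552 = 1.68855 m (along the plate) below the hinge at the top edge, so the moment about the hinge is M = F × 1.68855 = 299.564 × 1.68855 = 505.829 kN·m.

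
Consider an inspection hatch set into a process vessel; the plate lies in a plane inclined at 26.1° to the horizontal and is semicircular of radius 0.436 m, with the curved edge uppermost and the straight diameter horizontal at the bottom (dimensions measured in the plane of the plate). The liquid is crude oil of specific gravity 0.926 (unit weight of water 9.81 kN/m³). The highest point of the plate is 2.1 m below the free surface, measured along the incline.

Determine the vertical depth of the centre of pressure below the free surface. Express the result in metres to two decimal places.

γ = 0.926 × 9.81 = 9.08406 kN/m³.
Let θ = 26.1° be the plate's angle to the horizontal; measure y along the incline from where the plane meets the free surface. Vertical depth h = y·sinθ with sinθ = 0.439939.
The centroid lies 4r/(3π) = 0.185044 m above the diameter, so r − 4r/(3π) = 0.436 − 0.185044 = 0.250956 m below the topmost point, so y_c = 2.1 + 0.250956 = 2.35096 m and h_c = 2.35096 × 0.439939 = 1.03428 m.
A = πr²/2 = π × 0.436²/2 = 0.298602 m².
Resultant F = γ·h_c·A = 9.08406 × 1.03428 × 0.298602 = 2.8055 kN.
I_c = (π/8 − 8/(9π))·r⁴ = 0.109757 × 0.436⁴ = 0.00396623 m⁴.
Centre of pressure: y_p = y_c + I_c/(y_c·A) = 2.35096 + 0.00396623/(2.35096 × 0.298602) = 2.35096 + 0.00564989 = 2.35661 m along the plane.
Vertically, h_p = y_p·sinθ = 2.35661 × 0.439939 = 1.03676 m.

h_p = 1.04 m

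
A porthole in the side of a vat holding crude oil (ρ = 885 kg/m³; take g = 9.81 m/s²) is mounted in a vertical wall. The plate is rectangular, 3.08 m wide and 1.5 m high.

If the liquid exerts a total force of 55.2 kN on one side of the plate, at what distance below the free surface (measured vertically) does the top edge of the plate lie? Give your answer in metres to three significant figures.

γ = ρg = 885 × 9.81 / 1000 = 8.68185 kN/m³.
A = 3.08 × 1.5 = 4.62 m².
From F = γ·h_c·A, the centroid depth is h_c = 55.2/(8.68185 × 4.62) = 1.37621 m.
The centroid lies 1.5/2 = 0.75 m below the top edge, so the top edge sits at h_top = 1.37621 − 0.75 = 0.62621 m below the surface.

d_top ≈ 0.626 m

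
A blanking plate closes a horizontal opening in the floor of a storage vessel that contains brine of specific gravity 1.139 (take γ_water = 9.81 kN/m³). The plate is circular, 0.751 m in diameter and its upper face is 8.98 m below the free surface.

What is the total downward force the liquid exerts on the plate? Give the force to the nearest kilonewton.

γ = 1.139 × 9.81 = 11.17359 kN/m³.
The plate is horizontal, so pressure is uniform at p = γ·h = 11.17359 × 8.98 = 100.339 kN/m².
A = π(0.3755)² = 0.442965 m².
F = p·A = 100.339 × 0.442965 = 44.4467 kN.

F ≈ 44 kN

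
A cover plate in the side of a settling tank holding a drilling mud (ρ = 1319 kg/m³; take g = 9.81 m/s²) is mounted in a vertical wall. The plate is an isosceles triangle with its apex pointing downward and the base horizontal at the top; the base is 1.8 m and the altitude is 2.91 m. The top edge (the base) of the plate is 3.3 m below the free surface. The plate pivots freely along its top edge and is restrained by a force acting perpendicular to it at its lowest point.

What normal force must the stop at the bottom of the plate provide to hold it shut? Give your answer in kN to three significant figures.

γ = ρg = 1319 × 9.81 / 1000 = 12.93939 kN/m³.
With the apex down, the centroid sits h/3 = 2.91/3 = 0.97 m below the base (the top edge), so the centroid depth is h_c = 3.3 + 0.97 = 4.27 m.
A = ½ × 1.8 × 2.91 = 2.619 m².
Resultant F = γ·h_c·A = 12.93939 × 4.27 × 2.619 = 144.703 kN.
I_c = b·h³/36 = 1.8 × 2.91³/36 = 1.23211 m⁴.
Centre of pressure: y_p = y_c + I_c/(y_c·A) = 4.27 + 1.23211/(4.27 × 2.619) = 4.27 + 0.110176 = 4.38018 m along the plane.
The resultant acts 0.97 + 0.110176 = 1.08018 m (along the plate) below the hinge at the top edge, so the moment about the hinge is M = F × 1.08018 = 144.703 × 1.08018 = 156.305 kN·m.
A normal force at the bottom, 2.91 m from the hinge, must supply this moment: P = 156.305/2.91 = 53.7131 kN.

P ≈ 53.7 kN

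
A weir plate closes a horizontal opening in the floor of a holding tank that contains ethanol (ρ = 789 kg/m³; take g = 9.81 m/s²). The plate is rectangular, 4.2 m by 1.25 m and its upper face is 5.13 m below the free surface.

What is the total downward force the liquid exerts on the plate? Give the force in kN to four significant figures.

F ≈ 208.5 kN

γ = ρg = 789 × 9.81 / 1000 = 7.74009 kN/m³.
The plate is horizontal, so pressure is uniform at p = γ·h = 7.74009 × 5.13 = 39.7067 kN/m².
A = 4.2 × 1.25 = 5.25 m².
F = p·A = 39.7067 × 5.25 = 208.46 kN.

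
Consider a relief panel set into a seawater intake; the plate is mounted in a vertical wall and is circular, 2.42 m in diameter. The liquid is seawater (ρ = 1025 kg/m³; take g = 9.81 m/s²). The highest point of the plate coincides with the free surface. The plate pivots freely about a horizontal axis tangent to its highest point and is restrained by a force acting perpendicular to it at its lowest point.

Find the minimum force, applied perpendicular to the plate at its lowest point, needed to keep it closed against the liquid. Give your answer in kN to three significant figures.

P ≈ 35.0 kN

γ = ρg = 1025 × 9.81 / 1000 = 10.05525 kN/m³.
The centroid is at the centre, 1.21 m below the top of the plate, so the centroid depth is h_c = 1.21 m.
A = π(1.21)² = 4.59961 m².
Resultant F = γ·h_c·A = 10.05525 × 1.21 × 4.59961 = 55.9628 kN.
I_c = πr⁴/4 = π × 1.21⁴/4 = 1.68357 m⁴.
Centre of pressure: y_p = y_c + I_c/(y_c·A) = 1.21 + 1.68357/(1.21 × 4.59961) = 1.21 + 0.3025 = 1.5125 m along the plane.
The resultant acts 1.21 + 0.3025 = 1.5125 m (along the plate) below the hinge at the top edge, so the moment about the hinge is M = F × 1.5125 = 55.9628 × 1.5125 = 84.6437 kN·m.
A normal force at the bottom, 2.42 m from the hinge, must supply this moment: P = 84.6437/2.42 = 34.9767 kN.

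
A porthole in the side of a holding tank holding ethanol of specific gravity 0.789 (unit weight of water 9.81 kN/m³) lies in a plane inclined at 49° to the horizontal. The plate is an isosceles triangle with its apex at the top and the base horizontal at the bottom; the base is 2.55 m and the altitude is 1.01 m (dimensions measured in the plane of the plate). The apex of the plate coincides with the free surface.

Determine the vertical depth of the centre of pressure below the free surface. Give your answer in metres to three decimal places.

γ = 0.789 × 9.81 = 7.74009 kN/m³.
Let θ = 49° be the plate's angle to the horizontal; measure y along the incline from where the plane meets the free surface. Vertical depth h = y·sinθ with sinθ = 0.754710.
With the apex up, the centroid sits 2h/3 = 2 × 1.01/3 = 0.673333 m below the apex, so y_c = 0.673333 m and h_c = 0.673333 × 0.754710 = 0.508171 m.
A = ½ × 2.55 × 1.01 = 1.28775 m².
Resultant F = γ·h_c·A = 7.74009 × 0.508171 × 1.28775 = 5.06509 kN.
I_c = b·h³/36 = 2.55 × 1.01³/36 = 0.0729797 m⁴.
Centre of pressure: y_p = y_c + I_c/(y_c·A) = 0.673333 + 0.0729797/(0.673333 × 1.28775) = 0.673333 + 0.0841668 = 0.7575 m along the plane.
Vertically, h_p = y_p·sinθ = 0.7575 × 0.754710 = 0.571693 m.

h_p = 0.572 m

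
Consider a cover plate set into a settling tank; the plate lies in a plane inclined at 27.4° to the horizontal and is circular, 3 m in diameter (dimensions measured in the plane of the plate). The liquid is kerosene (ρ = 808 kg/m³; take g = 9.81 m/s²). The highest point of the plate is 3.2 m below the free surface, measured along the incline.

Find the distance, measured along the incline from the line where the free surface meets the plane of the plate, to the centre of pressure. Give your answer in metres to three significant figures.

y_p = 4.82 m

γ = ρg = 808 × 9.81 / 1000 = 7.92648 kN/m³.
Let θ = 27.4° be the plate's angle to the horizontal; measure y along the incline from where the plane meets the free surface. Vertical depth h = y·sinθ with sinθ = 0.460200.
The centroid is at the centre, 1.5 m below the top of the plate, so y_c = 3.2 + 1.5 = 4.7 m and h_c = 4.7 × 0.460200 = 2.16294 m.
A = π(1.5)² = 7.06858 m².
Resultant F = γ·h_c·A = 7.92648 × 2.16294 × 7.06858 = 121.187 kN.
I_c = πr⁴/4 = π × 1.5⁴/4 = 3.97608 m⁴.
Centre of pressure: y_p = y_c + I_c/(y_c·A) = 4.7 + 3.97608/(4.7 × 7.06858) = 4.7 + 0.119681 = 4.81968 m along the plane.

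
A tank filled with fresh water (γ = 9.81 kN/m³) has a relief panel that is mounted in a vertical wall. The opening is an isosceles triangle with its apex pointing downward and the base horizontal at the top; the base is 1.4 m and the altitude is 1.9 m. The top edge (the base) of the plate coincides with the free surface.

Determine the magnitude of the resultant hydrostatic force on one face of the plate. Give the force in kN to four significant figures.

F ≈ 8.263 kN

γ = 9.81 kN/m³.
With the apex down, the centroid sits h/3 = 1.9/3 = 0.633333 m below the base (the top edge), so the centroid depth is h_c = 0.633333 m.
A = ½ × 1.4 × 1.9 = 1.33 m².
Resultant F = γ·h_c·A = 9.81 × 0.633333 × 1.33 = 8.26329 kN.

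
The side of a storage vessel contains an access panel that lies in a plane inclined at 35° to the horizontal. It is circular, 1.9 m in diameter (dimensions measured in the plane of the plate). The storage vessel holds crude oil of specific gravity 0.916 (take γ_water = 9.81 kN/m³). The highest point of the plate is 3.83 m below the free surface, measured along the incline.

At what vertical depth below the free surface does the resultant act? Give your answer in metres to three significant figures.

h_p = 2.77 m

γ = 0.916 × 9.81 = 8.98596 kN/m³.
Let θ = 35° be the plate's angle to the horizontal; measure y along the incline from where the plane meets the free surface. Vertical depth h = y·sinθ with sinθ = 0.573576.
The centroid is at the centre, 0.95 m below the top of the plate, so y_c = 3.83 + 0.95 = 4.78 m and h_c = 4.78 × 0.573576 = 2.74169 m.
A = π(0.95)² = 2.83529 m².
Resultant F = γ·h_c·A = 8.98596 × 2.74169 × 2.83529 = 69.8522 kN.
I_c = πr⁴/4 = π × 0.95⁴/4 = 0.639712 m⁴.
Centre of pressure: y_p = y_c + I_c/(y_c·A) = 4.78 + 0.639712/(4.78 × 2.83529) = 4.78 + 0.0472019 = 4.8272 m along the plane.
Vertically, h_p = y_p·sinθ = 4.8272 × 0.573576 = 2.76877 m.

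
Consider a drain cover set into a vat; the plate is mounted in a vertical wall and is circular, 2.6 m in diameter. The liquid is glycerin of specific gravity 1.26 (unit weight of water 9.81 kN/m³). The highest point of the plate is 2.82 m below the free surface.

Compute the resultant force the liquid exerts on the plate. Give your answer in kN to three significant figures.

F ≈ 270 kN

γ = 1.26 × 9.81 = 12.3606 kN/m³.
The centroid is at the centre, 1.3 m below the top of the plate, so the centroid depth is h_c = 2.82 + 1.3 = 4.12 m.
A = π(1.3)² = 5.30929 m².
Resultant F = γ·h_c·A = 12.3606 × 4.12 × 5.30929 = 270.379 kN.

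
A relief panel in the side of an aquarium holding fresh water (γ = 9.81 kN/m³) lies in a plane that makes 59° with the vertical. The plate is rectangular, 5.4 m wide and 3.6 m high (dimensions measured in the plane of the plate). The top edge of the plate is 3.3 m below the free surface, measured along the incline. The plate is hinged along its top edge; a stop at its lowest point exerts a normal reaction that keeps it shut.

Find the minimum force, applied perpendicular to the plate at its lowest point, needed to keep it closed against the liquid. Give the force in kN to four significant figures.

γ = 9.81 kN/m³.
The plate makes 59° with the vertical, i.e. θ = 90° − 59° = 31° to the horizontal. Measuring y along the incline from the free-surface line, vertical depth h = y·sinθ with sinθ = 0.515038.
The centroid lies 3.6/2 = 1.8 m below the top edge, so y_c = 3.3 + 1.8 = 5.1 m and h_c = 5.1 × 0.515038 = 2.62669 m.
A = 5.4 × 3.6 = 19.44 m².
Resultant F = γ·h_c·A = 9.81 × 2.62669 × 19.44 = 500.927 kN.
I_c = b·h³/12 = 5.4 × 3.6³/12 = 20.9952 m⁴.
Centre of pressure: y_p = y_c + I_c/(y_c·A) = 5.1 + 20.9952/(5.1 × 19.44) = 5.1 + 0.211765 = 5.31176 m along the plane.
The resultant acts 1.8 + 0.211765 = 2.01177 m (along the plate) below the hinge at the top edge, so the moment about the hinge is M = F × 2.01177 = 500.927 × 2.01177 = 1007.75 kN·m.
A normal force at the bottom, 3.6 m from the hinge, must supply this moment: P = 1007.75/3.6 = 279.931 kN.

P ≈ 279.9 kN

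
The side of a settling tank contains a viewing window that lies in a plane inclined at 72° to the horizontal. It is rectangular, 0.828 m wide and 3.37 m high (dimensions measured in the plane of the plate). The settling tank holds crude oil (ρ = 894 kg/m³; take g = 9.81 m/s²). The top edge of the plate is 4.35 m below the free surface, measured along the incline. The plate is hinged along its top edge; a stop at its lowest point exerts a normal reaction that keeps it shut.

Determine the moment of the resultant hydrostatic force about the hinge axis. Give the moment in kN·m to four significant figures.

M ≈ 258.7 kN·m

γ = ρg = 894 × 9.81 / 1000 = 8.77014 kN/m³.
Let θ = 72° be the plate's angle to the horizontal; measure y along the incline from where the plane meets the free surface. Vertical depth h = y·sinθ with sinθ = 0.951057.
The centroid lies 3.37/2 = 1.685 m below the top edge, so y_c = 4.35 + 1.685 = 6.035 m and h_c = 6.035 × 0.951057 = 5.73963 m.
A = 0.828 × 3.37 = 2.79036 m².
Resultant F = γ·h_c·A = 8.77014 × 5.73963 × 2.79036 = 140.459 kN.
I_c = b·h³/12 = 0.828 × 3.37³/12 = 2.64082 m⁴.
Centre of pressure: y_p = y_c + I_c/(y_c·A) = 6.035 + 2.64082/(6.035 × 2.79036) = 6.035 + 0.15682 = 6.19182 m along the plane.
The resultant acts 1.685 + 0.15682 = 1.84182 m (along the plate) below the hinge at the top edge, so the moment about the hinge is M = F × 1.84182 = 140.459 × 1.84182 = 258.7 kN·m.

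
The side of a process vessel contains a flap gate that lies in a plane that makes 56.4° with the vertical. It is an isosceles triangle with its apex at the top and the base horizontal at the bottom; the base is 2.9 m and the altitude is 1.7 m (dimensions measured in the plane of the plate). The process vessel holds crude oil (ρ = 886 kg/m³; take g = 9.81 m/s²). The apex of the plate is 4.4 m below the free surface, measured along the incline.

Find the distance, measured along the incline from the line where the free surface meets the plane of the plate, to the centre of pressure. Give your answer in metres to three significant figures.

y_p = 5.56 m

γ = ρg = 886 × 9.81 / 1000 = 8.69166 kN/m³.
The plate makes 56.4° with the vertical, i.e. θ = 90° − 56.4° = 33.6° to the horizontal. Measuring y along the incline from the free-surface line, vertical depth h = y·sinθ with sinθ = 0.553392.
With the apex up, the centroid sits 2h/3 = 2 × 1.7/3 = 1.13333 m below the apex, so y_c = 4.4 + 1.13333 = 5.53333 m and h_c = 5.53333 × 0.553392 = 3.0621 m.
A = ½ × 2.9 × 1.7 = 2.465 m².
Resultant F = γ·h_c·A = 8.69166 × 3.0621 × 2.465 = 65.6053 kN.
I_c = b·h³/36 = 2.9 × 1.7³/36 = 0.395769 m⁴.
Centre of pressure: y_p = y_c + I_c/(y_c·A) = 5.53333 + 0.395769/(5.53333 × 2.465) = 5.53333 + 0.029016 = 5.56235 m along the plane.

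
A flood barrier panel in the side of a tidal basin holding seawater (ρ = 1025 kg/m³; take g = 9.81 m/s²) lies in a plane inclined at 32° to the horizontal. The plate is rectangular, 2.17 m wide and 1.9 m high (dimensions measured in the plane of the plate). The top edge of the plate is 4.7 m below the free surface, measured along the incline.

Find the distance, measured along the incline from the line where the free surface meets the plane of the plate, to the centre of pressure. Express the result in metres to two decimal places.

γ = ρg = 1025 × 9.81 / 1000 = 10.05525 kN/m³.
Let θ = 32° be the plate's angle to the horizontal; measure y along the incline from where the plane meets the free surface. Vertical depth h = y·sinθ with sinθ = 0.529919.
The centroid lies 1.9/2 = 0.95 m below the top edge, so y_c = 4.7 + 0.95 = 5.65 m and h_c = 5.65 × 0.529919 = 2.99404 m.
A = 2.17 × 1.9 = 4.123 m².
Resultant F = γ·h_c·A = 10.05525 × 2.99404 × 4.123 = 124.126 kN.
I_c = b·h³/12 = 2.17 × 1.9³/12 = 1.24034 m⁴.
Centre of pressure: y_p = y_c + I_c/(y_c·A) = 5.65 + 1.24034/(5.65 × 4.123) = 5.65 + 0.053245 = 5.70325 m along the plane.

y_p = 5.70 m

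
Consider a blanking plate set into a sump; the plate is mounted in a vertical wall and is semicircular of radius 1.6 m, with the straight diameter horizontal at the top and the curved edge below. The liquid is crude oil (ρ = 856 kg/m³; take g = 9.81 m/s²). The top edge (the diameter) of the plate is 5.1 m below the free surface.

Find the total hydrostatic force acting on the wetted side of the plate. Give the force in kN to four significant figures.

F ≈ 195.1 kN

γ = ρg = 856 × 9.81 / 1000 = 8.39736 kN/m³.
The centroid of a semicircle lies 4r/(3π) = 0.679061 m from the diameter, here below the top edge, so the centroid depth is h_c = 5.1 + 0.679061 = 5.77906 m.
A = πr²/2 = π × 1.6²/2 = 4.02124 m².
Resultant F = γ·h_c·A = 8.39736 × 5.77906 × 4.02124 = 195.146 kN.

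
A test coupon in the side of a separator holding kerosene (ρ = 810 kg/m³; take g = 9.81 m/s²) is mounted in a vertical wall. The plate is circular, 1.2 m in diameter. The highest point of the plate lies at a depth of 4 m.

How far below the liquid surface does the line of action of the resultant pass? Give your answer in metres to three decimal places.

γ = ρg = 810 × 9.81 / 1000 = 7.9461 kN/m³.
The centroid is at the centre, 0.6 m below the top of the plate, so the centroid depth is h_c = 4 + 0.6 = 4.6 m.
A = π(0.6)² = 1.13097 m².
Resultant F = γ·h_c·A = 7.9461 × 4.6 × 1.13097 = 41.3393 kN.
I_c = πr⁴/4 = π × 0.6⁴/4 = 0.101788 m⁴.
Centre of pressure: y_p = y_c + I_c/(y_c·A) = 4.6 + 0.101788/(4.6 × 1.13097) = 4.6 + 0.0195654 = 4.61957 m along the plane.

h_p = 4.620 m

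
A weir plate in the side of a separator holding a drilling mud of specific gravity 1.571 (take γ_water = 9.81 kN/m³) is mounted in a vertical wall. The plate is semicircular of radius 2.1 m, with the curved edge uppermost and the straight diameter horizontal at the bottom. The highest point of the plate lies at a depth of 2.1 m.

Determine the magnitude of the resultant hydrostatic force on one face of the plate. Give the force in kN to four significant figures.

γ = 1.571 × 9.81 = 15.41151 kN/m³.
The centroid lies 4r/(3π) = 0.891268 m above the diameter, so r − 4r/(3π) = 2.1 − 0.891268 = 1.20873 m below the topmost point, so the centroid depth is h_c = 2.1 + 1.20873 = 3.30873 m.
A = πr²/2 = π × 2.1²/2 = 6.92721 m².
Resultant F = γ·h_c·A = 15.41151 × 3.30873 × 6.92721 = 353.236 kN.

F ≈ 353.2 kN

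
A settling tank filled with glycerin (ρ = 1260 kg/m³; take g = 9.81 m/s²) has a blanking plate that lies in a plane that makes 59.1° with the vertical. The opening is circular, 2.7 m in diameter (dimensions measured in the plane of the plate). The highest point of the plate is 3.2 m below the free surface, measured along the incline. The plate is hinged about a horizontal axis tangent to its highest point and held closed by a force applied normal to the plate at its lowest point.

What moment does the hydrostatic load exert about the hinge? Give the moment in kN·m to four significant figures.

M ≈ 239.8 kN·m

γ = ρg = 1260 × 9.81 / 1000 = 12.3606 kN/m³.
The plate makes 59.1° with the vertical, i.e. θ = 90° − 59.1° = 30.9° to the horizontal. Measuring y along the incline from the free-surface line, vertical depth h = y·sinθ with sinθ = 0.513541.
The centroid is at the centre, 1.35 m below the top of the plate, so y_c = 3.2 + 1.35 = 4.55 m and h_c = 4.55 × 0.513541 = 2.33661 m.
A = π(1.35)² = 5.72555 m².
Resultant F = γ·h_c·A = 12.3606 × 2.33661 × 5.72555 = 165.365 kN.
I_c = πr⁴/4 = π × 1.35⁴/4 = 2.6087 m⁴.
Centre of pressure: y_p = y_c + I_c/(y_c·A) = 4.55 + 2.6087/(4.55 × 5.72555) = 4.55 + 0.100137 = 4.65014 m along the plane.
The resultant acts 1.35 + 0.100137 = 1.45014 m (along the plate) below the hinge at the top edge, so the moment about the hinge is M = F × 1.45014 = 165.365 × 1.45014 = 239.802 kN·m.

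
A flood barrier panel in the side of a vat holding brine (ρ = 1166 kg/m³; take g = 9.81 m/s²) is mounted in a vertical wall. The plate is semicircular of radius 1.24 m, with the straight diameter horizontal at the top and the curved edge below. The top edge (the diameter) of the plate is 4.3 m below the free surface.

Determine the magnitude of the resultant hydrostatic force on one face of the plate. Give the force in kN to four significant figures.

F ≈ 133.3 kN

γ = ρg = 1166 × 9.81 / 1000 = 11.43846 kN/m³.
The centroid of a semicircle lies 4r/(3π) = 0.526272 m from the diameter, here below the top edge, so the centroid depth is h_c = 4.3 + 0.526272 = 4.82627 m.
A = πr²/2 = π × 1.24²/2 = 2.41526 m².
Resultant F = γ·h_c·A = 11.43846 × 4.82627 × 2.41526 = 133.335 kN.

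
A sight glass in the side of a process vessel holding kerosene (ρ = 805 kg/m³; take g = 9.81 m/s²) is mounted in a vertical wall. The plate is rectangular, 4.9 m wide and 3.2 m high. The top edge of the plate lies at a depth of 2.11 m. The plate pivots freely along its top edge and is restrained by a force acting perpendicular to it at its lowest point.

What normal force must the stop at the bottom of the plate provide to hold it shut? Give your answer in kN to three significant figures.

γ = ρg = 805 × 9.81 / 1000 = 7.89705 kN/m³.
The centroid lies 3.2/2 = 1.6 m below the top edge, so the centroid depth is h_c = 2.11 + 1.6 = 3.71 m.
A = 4.9 × 3.2 = 15.68 m².
Resultant F = γ·h_c·A = 7.89705 × 3.71 × 15.68 = 459.394 kN.
I_c = b·h³/12 = 4.9 × 3.2³/12 = 13.3803 m⁴.
Centre of pressure: y_p = y_c + I_c/(y_c·A) = 3.71 + 13.3803/(3.71 × 15.68) = 3.71 + 0.23001 = 3.94001 m along the plane.
The resultant acts 1.6 + 0.23001 = 1.83001 m (along the plate) below the hinge at the top edge, so the moment about the hinge is M = F × 1.83001 = 459.394 × 1.83001 = 840.696 kN·m.
A normal force at the bottom, 3.2 m from the hinge, must supply this moment: P = 840.696/3.2 = 262.717 kN.

P ≈ 263 kN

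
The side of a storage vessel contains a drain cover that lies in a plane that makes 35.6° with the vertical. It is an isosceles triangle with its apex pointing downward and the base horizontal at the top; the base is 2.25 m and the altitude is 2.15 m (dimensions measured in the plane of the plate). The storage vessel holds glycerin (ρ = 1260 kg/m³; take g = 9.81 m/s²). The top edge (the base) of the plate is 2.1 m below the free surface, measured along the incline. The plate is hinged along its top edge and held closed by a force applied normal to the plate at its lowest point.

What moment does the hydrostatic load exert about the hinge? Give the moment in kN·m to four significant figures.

γ = ρg = 1260 × 9.81 / 1000 = 12.3606 kN/m³.
The plate makes 35.6° with the vertical, i.e. θ = 90° − 35.6° = 54.4° to the horizontal. Measuring y along the incline from the free-surface line, vertical depth h = y·sinθ with sinθ = 0.813101.
With the apex down, the centroid sits h/3 = 2.15/3 = 0.716667 m below the base (the top edge), so y_c = 2.1 + 0.716667 = 2.81667 m and h_c = 2.81667 × 0.813101 = 2.29024 m.
A = ½ × 2.25 × 2.15 = 2.41875 m².
Resultant F = γ·h_c·A = 12.3606 × 2.29024 × 2.41875 = 68.4718 kN.
I_c = b·h³/36 = 2.25 × 2.15³/36 = 0.621148 m⁴.
Centre of pressure: y_p = y_c + I_c/(y_c·A) = 2.81667 + 0.621148/(2.81667 × 2.41875) = 2.81667 + 0.0911734 = 2.90784 m along the plane.
The resultant acts 0.716667 + 0.0911734 = 0.80784 m (along the plate) below the hinge at the top edge, so the moment about the hinge is M = F × 0.80784 = 68.4718 × 0.80784 = 55.3143 kN·m.

M ≈ 55.31 kN·m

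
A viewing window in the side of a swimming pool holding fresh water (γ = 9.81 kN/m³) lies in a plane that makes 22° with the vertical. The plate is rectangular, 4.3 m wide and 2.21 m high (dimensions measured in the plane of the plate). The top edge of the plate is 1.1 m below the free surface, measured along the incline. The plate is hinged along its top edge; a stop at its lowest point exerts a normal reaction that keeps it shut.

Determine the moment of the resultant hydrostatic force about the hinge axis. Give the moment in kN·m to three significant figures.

M ≈ 246 kN·m

γ = 9.81 kN/m³.
The plate makes 22° with the vertical, i.e. θ = 90° − 22° = 68° to the horizontal. Measuring y along the incline from the free-surface line, vertical depth h = y·sinθ with sinθ = 0.927184.
The centroid lies 2.21/2 = 1.105 m below the top edge, so y_c = 1.1 + 1.105 = 2.205 m and h_c = 2.205 × 0.927184 = 2.04444 m.
A = 4.3 × 2.21 = 9.503 m².
Resultant F = γ·h_c·A = 9.81 × 2.04444 × 9.503 = 190.592 kN.
I_c = b·h³/12 = 4.3 × 2.21³/12 = 3.8678 m⁴.
Centre of pressure: y_p = y_c + I_c/(y_c·A) = 2.205 + 3.8678/(2.205 × 9.503) = 2.205 + 0.184584 = 2.38958 m along the plane.
The resultant acts 1.105 + 0.184584 = 1.28958 m (along the plate) below the hinge at the top edge, so the moment about the hinge is M = F × 1.28958 = 190.592 × 1.28958 = 245.784 kN·m.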